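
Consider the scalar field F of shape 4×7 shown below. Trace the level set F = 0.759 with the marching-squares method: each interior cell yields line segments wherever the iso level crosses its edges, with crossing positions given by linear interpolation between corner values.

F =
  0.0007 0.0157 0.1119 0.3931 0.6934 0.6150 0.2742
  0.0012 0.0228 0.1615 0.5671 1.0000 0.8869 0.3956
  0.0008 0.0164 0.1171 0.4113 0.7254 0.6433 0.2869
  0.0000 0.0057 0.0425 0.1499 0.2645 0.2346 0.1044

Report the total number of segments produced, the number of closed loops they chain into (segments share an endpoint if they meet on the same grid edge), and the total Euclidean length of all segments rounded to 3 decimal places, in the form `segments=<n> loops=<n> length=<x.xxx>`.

segments=6 loops=1 length=5.235

cell (0,3): code 0100 → (0.214,4.000)–(1.000,3.443)
cell (0,4): code 1100 → (0.530,5.000)–(0.214,4.000)
cell (0,5): code 1000 → (1.000,5.260)–(0.530,5.000)
cell (1,3): code 0010 → (1.000,3.443)–(1.878,4.000)
cell (1,4): code 0011 → (1.878,4.000)–(1.525,5.000)
cell (1,5): code 0001 → (1.525,5.000)–(1.000,5.260)
total: 6 segments, chained into 1 closed loop(s), length Σ = 5.235173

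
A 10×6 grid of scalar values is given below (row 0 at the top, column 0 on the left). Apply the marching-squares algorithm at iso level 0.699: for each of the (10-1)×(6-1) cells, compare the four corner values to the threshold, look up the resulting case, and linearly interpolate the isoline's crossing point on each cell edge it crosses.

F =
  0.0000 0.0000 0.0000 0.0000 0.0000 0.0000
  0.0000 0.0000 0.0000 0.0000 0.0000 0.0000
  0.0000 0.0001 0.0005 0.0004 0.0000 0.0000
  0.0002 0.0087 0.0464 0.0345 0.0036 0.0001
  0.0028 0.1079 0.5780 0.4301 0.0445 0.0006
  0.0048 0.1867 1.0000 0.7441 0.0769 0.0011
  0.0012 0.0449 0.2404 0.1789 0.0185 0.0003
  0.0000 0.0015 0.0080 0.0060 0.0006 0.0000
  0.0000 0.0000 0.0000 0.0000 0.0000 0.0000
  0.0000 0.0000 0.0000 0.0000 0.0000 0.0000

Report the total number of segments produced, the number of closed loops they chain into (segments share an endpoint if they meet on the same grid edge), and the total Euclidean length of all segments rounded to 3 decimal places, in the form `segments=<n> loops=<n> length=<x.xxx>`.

segments=6 loops=1 length=3.809

cell (4,1): code 0100 → (4.287,2.000)–(5.000,1.630)
cell (4,2): code 1100 → (4.856,3.000)–(4.287,2.000)
cell (4,3): code 1000 → (5.000,3.068)–(4.856,3.000)
cell (5,1): code 0010 → (5.000,1.630)–(5.396,2.000)
cell (5,2): code 0011 → (5.396,2.000)–(5.080,3.000)
cell (5,3): code 0001 → (5.080,3.000)–(5.000,3.068)
total: 6 segments, chained into 1 closed loop(s), length Σ = 3.808848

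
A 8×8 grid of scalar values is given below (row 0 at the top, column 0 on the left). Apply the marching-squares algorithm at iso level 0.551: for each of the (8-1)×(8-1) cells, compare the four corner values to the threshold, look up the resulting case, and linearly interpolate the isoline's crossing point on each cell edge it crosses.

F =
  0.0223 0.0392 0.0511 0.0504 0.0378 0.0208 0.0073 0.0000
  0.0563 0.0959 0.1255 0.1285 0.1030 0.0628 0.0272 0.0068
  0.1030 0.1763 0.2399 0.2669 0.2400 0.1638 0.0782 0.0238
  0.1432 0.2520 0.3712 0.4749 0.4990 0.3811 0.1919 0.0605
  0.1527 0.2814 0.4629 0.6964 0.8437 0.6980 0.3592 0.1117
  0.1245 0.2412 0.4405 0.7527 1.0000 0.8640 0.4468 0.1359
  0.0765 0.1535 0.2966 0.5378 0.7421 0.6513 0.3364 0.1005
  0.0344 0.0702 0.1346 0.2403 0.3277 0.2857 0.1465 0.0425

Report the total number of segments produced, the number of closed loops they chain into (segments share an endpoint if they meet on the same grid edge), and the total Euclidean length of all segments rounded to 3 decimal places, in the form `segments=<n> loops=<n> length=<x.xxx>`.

segments=12 loops=1 length=10.477

cell (3,2): code 0100 → (3.344,3.000)–(4.000,2.377)
cell (3,3): code 1100 → (3.151,4.000)–(3.344,3.000)
cell (3,4): code 1100 → (3.536,5.000)–(3.151,4.000)
cell (3,5): code 1000 → (4.000,5.434)–(3.536,5.000)
cell (4,2): code 0110 → (4.000,2.377)–(5.000,2.354)
cell (4,5): code 1001 → (5.000,5.750)–(4.000,5.434)
cell (5,2): code 0010 → (5.000,2.354)–(5.939,3.000)
cell (5,3): code 0111 → (5.939,3.000)–(6.000,3.065)
cell (5,5): code 1001 → (6.000,5.319)–(5.000,5.750)
cell (6,3): code 0010 → (6.000,3.065)–(6.461,4.000)
cell (6,4): code 0011 → (6.461,4.000)–(6.274,5.000)
cell (6,5): code 0001 → (6.274,5.000)–(6.000,5.319)
total: 12 segments, chained into 1 closed loop(s), length Σ = 10.477490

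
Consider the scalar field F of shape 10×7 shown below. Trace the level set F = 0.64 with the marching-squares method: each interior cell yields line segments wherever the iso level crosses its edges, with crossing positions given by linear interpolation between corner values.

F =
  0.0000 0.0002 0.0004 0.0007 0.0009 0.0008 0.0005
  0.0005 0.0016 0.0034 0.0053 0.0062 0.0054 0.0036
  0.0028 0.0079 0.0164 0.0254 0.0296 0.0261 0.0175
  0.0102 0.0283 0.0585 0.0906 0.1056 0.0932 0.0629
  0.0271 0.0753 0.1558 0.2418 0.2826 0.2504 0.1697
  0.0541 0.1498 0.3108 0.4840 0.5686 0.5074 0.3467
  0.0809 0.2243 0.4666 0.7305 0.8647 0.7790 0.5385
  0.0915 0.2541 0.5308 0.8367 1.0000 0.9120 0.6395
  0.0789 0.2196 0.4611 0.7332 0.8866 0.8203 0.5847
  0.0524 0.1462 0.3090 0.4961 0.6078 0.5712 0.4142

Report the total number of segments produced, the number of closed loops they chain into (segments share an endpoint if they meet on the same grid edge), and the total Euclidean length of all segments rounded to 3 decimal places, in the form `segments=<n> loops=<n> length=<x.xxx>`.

cell (5,2): code 0100 → (5.633,3.000)–(6.000,2.657)
cell (5,3): code 1100 → (5.241,4.000)–(5.633,3.000)
cell (5,4): code 1100 → (5.488,5.000)–(5.241,4.000)
cell (5,5): code 1000 → (6.000,5.578)–(5.488,5.000)
cell (6,2): code 0110 → (6.000,2.657)–(7.000,2.357)
cell (6,5): code 1001 → (7.000,5.998)–(6.000,5.578)
cell (7,2): code 0110 → (7.000,2.357)–(8.000,2.657)
cell (7,5): code 1001 → (8.000,5.765)–(7.000,5.998)
cell (8,2): code 0010 → (8.000,2.657)–(8.393,3.000)
cell (8,3): code 0011 → (8.393,3.000)–(8.885,4.000)
cell (8,4): code 0011 → (8.885,4.000)–(8.724,5.000)
cell (8,5): code 0001 → (8.724,5.000)–(8.000,5.765)
total: 12 segments, chained into 1 closed loop(s), length Σ = 11.279906

segments=12 loops=1 length=11.280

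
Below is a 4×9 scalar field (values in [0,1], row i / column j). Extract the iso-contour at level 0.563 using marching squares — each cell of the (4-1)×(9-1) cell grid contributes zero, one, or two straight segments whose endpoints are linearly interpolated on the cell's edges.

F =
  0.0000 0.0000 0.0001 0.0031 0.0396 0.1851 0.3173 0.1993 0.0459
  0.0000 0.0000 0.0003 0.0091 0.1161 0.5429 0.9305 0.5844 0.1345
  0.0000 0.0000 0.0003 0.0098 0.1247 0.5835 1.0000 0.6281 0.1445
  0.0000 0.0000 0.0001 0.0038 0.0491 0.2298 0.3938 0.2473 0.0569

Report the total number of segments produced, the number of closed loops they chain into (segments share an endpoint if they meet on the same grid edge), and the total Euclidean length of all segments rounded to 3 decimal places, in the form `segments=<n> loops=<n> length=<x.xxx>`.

cell (0,5): code 0100 → (0.401,6.000)–(1.000,5.052)
cell (0,6): code 1100 → (0.944,7.000)–(0.401,6.000)
cell (0,7): code 1000 → (1.000,7.048)–(0.944,7.000)
cell (1,4): code 0100 → (1.495,5.000)–(2.000,4.955)
cell (1,5): code 1110 → (1.000,5.052)–(1.495,5.000)
cell (1,7): code 1001 → (2.000,7.135)–(1.000,7.048)
cell (2,4): code 0010 → (2.000,4.955)–(2.058,5.000)
cell (2,5): code 0011 → (2.058,5.000)–(2.721,6.000)
cell (2,6): code 0011 → (2.721,6.000)–(2.171,7.000)
cell (2,7): code 0001 → (2.171,7.000)–(2.000,7.135)
total: 10 segments, chained into 1 closed loop(s), length Σ = 6.973347

segments=10 loops=1 length=6.973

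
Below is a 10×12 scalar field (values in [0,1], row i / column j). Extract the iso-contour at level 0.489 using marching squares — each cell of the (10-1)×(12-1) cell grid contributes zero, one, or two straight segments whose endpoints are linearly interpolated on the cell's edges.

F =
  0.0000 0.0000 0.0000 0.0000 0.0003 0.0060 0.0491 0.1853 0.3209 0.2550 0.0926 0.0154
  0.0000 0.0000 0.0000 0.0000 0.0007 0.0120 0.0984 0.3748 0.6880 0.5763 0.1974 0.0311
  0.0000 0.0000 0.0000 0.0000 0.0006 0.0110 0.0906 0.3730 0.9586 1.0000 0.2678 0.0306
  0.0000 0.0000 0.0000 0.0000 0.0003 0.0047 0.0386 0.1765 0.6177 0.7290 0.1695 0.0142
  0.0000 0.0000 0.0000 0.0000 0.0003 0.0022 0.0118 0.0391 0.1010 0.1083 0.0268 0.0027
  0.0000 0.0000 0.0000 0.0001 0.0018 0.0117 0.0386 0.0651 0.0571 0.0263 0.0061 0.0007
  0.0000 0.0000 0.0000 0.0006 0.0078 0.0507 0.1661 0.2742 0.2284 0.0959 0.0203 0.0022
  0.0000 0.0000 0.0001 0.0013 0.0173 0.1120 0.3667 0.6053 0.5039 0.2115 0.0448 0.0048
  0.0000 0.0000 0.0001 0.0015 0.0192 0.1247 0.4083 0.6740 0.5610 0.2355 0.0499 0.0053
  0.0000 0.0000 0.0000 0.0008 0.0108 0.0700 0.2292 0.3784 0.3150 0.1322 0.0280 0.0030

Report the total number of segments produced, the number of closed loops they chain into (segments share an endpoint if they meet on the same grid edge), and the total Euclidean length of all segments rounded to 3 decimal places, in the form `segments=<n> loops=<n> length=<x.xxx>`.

cell (0,7): code 0100 → (0.458,8.000)–(1.000,7.365)
cell (0,8): code 1100 → (0.728,9.000)–(0.458,8.000)
cell (0,9): code 1000 → (1.000,9.230)–(0.728,9.000)
cell (1,7): code 0110 → (1.000,7.365)–(2.000,7.198)
cell (1,9): code 1001 → (2.000,9.698)–(1.000,9.230)
cell (2,7): code 0110 → (2.000,7.198)–(3.000,7.708)
cell (2,9): code 1001 → (3.000,9.429)–(2.000,9.698)
cell (3,7): code 0010 → (3.000,7.708)–(3.249,8.000)
cell (3,8): code 0011 → (3.249,8.000)–(3.387,9.000)
cell (3,9): code 0001 → (3.387,9.000)–(3.000,9.429)
cell (6,6): code 0100 → (6.649,7.000)–(7.000,6.513)
cell (6,7): code 1100 → (6.946,8.000)–(6.649,7.000)
cell (6,8): code 1000 → (7.000,8.051)–(6.946,8.000)
cell (7,6): code 0110 → (7.000,6.513)–(8.000,6.304)
cell (7,8): code 1001 → (8.000,8.221)–(7.000,8.051)
cell (8,6): code 0010 → (8.000,6.304)–(8.626,7.000)
cell (8,7): code 0011 → (8.626,7.000)–(8.293,8.000)
cell (8,8): code 0001 → (8.293,8.000)–(8.000,8.221)
total: 18 segments, chained into 2 closed loop(s), length Σ = 14.585084

segments=18 loops=2 length=14.585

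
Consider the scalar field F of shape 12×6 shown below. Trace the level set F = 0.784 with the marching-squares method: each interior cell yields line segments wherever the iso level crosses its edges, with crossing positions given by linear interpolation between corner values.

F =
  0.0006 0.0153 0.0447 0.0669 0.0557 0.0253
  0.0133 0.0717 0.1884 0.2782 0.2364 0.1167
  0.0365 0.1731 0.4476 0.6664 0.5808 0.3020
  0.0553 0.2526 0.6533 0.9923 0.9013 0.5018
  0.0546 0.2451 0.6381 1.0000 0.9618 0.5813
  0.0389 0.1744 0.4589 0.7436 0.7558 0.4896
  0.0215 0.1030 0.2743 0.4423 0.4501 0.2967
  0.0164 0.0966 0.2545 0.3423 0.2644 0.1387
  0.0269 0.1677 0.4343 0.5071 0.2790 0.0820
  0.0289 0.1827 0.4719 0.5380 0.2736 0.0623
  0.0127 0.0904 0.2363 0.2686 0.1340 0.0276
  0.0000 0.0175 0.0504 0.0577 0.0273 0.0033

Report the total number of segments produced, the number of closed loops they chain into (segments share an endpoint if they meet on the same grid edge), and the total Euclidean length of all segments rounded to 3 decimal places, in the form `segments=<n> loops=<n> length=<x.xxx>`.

cell (2,2): code 0100 → (2.361,3.000)–(3.000,2.386)
cell (2,3): code 1100 → (2.634,4.000)–(2.361,3.000)
cell (2,4): code 1000 → (3.000,4.294)–(2.634,4.000)
cell (3,2): code 0110 → (3.000,2.386)–(4.000,2.403)
cell (3,4): code 1001 → (4.000,4.467)–(3.000,4.294)
cell (4,2): code 0010 → (4.000,2.403)–(4.842,3.000)
cell (4,3): code 0011 → (4.842,3.000)–(4.863,4.000)
cell (4,4): code 0001 → (4.863,4.000)–(4.000,4.467)
total: 8 segments, chained into 1 closed loop(s), length Σ = 7.421709

segments=8 loops=1 length=7.422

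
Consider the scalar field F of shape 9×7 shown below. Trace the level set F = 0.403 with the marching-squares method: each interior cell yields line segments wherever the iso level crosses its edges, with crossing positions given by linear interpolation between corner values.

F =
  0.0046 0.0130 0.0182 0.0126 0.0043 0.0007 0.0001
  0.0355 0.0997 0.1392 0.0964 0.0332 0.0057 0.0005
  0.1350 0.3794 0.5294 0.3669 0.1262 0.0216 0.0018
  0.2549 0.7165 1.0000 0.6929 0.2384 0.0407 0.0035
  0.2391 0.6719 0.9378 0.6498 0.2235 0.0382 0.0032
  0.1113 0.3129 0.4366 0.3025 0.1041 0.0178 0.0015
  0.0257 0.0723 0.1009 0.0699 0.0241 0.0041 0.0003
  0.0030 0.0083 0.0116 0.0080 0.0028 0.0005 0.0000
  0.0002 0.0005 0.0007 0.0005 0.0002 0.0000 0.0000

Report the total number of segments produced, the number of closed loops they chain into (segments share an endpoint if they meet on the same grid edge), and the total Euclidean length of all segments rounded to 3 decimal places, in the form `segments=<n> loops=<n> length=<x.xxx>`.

segments=14 loops=1 length=10.438

cell (1,1): code 0100 → (1.676,2.000)–(2.000,1.157)
cell (1,2): code 1000 → (2.000,2.778)–(1.676,2.000)
cell (2,0): code 0100 → (2.070,1.000)–(3.000,0.321)
cell (2,1): code 1110 → (2.000,1.157)–(2.070,1.000)
cell (2,2): code 1101 → (2.111,3.000)–(2.000,2.778)
cell (2,3): code 1000 → (3.000,3.638)–(2.111,3.000)
cell (3,0): code 0110 → (3.000,0.321)–(4.000,0.379)
cell (3,3): code 1001 → (4.000,3.579)–(3.000,3.638)
cell (4,0): code 0010 → (4.000,0.379)–(4.749,1.000)
cell (4,1): code 0111 → (4.749,1.000)–(5.000,1.728)
cell (4,2): code 1011 → (5.000,2.251)–(4.711,3.000)
cell (4,3): code 0001 → (4.711,3.000)–(4.000,3.579)
cell (5,1): code 0010 → (5.000,1.728)–(5.100,2.000)
cell (5,2): code 0001 → (5.100,2.000)–(5.000,2.251)
total: 14 segments, chained into 1 closed loop(s), length Σ = 10.437997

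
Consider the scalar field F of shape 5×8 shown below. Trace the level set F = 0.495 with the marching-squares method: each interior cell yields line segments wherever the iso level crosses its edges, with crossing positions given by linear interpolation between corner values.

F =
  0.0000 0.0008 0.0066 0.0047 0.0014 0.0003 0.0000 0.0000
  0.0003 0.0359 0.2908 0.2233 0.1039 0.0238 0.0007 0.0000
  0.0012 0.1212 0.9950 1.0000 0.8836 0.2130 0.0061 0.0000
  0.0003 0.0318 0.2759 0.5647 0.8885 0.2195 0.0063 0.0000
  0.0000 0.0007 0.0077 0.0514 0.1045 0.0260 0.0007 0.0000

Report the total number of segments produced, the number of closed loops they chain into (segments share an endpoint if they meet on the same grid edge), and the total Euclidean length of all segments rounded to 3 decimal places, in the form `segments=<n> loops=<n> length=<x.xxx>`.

segments=10 loops=1 length=8.523

cell (1,1): code 0100 → (1.290,2.000)–(2.000,1.428)
cell (1,2): code 1100 → (1.350,3.000)–(1.290,2.000)
cell (1,3): code 1100 → (1.502,4.000)–(1.350,3.000)
cell (1,4): code 1000 → (2.000,4.579)–(1.502,4.000)
cell (2,1): code 0010 → (2.000,1.428)–(2.695,2.000)
cell (2,2): code 0111 → (2.695,2.000)–(3.000,2.759)
cell (2,4): code 1001 → (3.000,4.588)–(2.000,4.579)
cell (3,2): code 0010 → (3.000,2.759)–(3.136,3.000)
cell (3,3): code 0011 → (3.136,3.000)–(3.502,4.000)
cell (3,4): code 0001 → (3.502,4.000)–(3.000,4.588)
total: 10 segments, chained into 1 closed loop(s), length Σ = 8.522626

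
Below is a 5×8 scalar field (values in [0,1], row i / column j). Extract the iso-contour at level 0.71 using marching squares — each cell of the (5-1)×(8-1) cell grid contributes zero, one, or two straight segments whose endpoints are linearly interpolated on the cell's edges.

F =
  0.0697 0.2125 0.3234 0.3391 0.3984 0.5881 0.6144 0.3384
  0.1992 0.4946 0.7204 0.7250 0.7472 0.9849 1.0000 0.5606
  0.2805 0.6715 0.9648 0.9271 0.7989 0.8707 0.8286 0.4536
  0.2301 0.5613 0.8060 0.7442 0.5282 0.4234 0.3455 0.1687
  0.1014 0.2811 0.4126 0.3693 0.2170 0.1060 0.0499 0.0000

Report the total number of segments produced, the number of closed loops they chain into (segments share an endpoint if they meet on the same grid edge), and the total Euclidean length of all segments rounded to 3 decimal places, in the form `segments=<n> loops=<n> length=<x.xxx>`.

segments=16 loops=1 length=13.817

cell (0,1): code 0100 → (0.974,2.000)–(1.000,1.954)
cell (0,2): code 1100 → (0.961,3.000)–(0.974,2.000)
cell (0,3): code 1100 → (0.893,4.000)–(0.961,3.000)
cell (0,4): code 1100 → (0.307,5.000)–(0.893,4.000)
cell (0,5): code 1100 → (0.248,6.000)–(0.307,5.000)
cell (0,6): code 1000 → (1.000,6.660)–(0.248,6.000)
cell (1,1): code 0110 → (1.000,1.954)–(2.000,1.131)
cell (1,6): code 1001 → (2.000,6.316)–(1.000,6.660)
cell (2,1): code 0110 → (2.000,1.131)–(3.000,1.608)
cell (2,3): code 1011 → (3.000,3.158)–(2.328,4.000)
cell (2,4): code 0011 → (2.328,4.000)–(2.359,5.000)
cell (2,5): code 0011 → (2.359,5.000)–(2.245,6.000)
cell (2,6): code 0001 → (2.245,6.000)–(2.000,6.316)
cell (3,1): code 0010 → (3.000,1.608)–(3.244,2.000)
cell (3,2): code 0011 → (3.244,2.000)–(3.091,3.000)
cell (3,3): code 0001 → (3.091,3.000)–(3.000,3.158)
total: 16 segments, chained into 1 closed loop(s), length Σ = 13.817291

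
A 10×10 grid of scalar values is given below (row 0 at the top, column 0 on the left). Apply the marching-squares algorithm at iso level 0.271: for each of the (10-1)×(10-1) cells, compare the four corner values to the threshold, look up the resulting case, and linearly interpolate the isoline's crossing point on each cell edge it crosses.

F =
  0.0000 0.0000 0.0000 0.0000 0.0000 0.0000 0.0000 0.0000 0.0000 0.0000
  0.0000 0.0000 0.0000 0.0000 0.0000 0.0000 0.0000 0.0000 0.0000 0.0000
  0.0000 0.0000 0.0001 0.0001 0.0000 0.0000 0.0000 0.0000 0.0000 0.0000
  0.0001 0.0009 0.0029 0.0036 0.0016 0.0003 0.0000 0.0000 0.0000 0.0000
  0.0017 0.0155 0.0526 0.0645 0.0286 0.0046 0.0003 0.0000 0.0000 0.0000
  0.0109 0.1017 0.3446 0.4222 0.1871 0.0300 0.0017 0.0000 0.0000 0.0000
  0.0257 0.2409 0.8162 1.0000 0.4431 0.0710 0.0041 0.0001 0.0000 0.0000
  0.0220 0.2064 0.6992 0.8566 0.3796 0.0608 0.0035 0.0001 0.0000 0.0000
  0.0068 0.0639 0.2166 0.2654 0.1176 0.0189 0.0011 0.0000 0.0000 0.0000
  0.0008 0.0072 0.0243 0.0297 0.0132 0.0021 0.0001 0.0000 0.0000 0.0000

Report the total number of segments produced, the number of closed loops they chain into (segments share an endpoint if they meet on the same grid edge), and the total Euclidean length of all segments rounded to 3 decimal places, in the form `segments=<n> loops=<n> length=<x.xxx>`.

segments=12 loops=1 length=10.617

cell (4,1): code 0100 → (4.748,2.000)–(5.000,1.697)
cell (4,2): code 1100 → (4.577,3.000)–(4.748,2.000)
cell (4,3): code 1000 → (5.000,3.643)–(4.577,3.000)
cell (5,1): code 0110 → (5.000,1.697)–(6.000,1.052)
cell (5,3): code 1101 → (5.328,4.000)–(5.000,3.643)
cell (5,4): code 1000 → (6.000,4.463)–(5.328,4.000)
cell (6,1): code 0110 → (6.000,1.052)–(7.000,1.131)
cell (6,4): code 1001 → (7.000,4.341)–(6.000,4.463)
cell (7,1): code 0010 → (7.000,1.131)–(7.887,2.000)
cell (7,2): code 0011 → (7.887,2.000)–(7.991,3.000)
cell (7,3): code 0011 → (7.991,3.000)–(7.415,4.000)
cell (7,4): code 0001 → (7.415,4.000)–(7.000,4.341)
total: 12 segments, chained into 1 closed loop(s), length Σ = 10.616770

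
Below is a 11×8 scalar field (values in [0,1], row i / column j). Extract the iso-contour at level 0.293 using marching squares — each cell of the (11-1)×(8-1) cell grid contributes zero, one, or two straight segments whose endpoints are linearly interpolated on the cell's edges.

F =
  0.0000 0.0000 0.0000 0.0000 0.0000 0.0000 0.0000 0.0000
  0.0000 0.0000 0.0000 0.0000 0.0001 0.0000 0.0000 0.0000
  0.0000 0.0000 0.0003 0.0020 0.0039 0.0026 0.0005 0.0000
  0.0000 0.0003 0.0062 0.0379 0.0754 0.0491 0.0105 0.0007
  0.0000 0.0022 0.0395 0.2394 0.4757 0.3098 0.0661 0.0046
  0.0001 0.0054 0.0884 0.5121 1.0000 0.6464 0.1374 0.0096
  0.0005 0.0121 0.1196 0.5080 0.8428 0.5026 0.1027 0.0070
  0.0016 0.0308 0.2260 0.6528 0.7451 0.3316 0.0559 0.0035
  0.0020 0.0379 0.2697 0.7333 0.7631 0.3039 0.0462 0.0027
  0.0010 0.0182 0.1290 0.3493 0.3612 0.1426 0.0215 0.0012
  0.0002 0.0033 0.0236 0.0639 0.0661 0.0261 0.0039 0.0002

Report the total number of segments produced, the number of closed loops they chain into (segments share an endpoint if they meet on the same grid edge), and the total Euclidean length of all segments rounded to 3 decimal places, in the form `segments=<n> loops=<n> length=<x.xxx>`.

segments=18 loops=1 length=14.807

cell (3,3): code 0100 → (3.544,4.000)–(4.000,3.227)
cell (3,4): code 1100 → (3.936,5.000)–(3.544,4.000)
cell (3,5): code 1000 → (4.000,5.069)–(3.936,5.000)
cell (4,2): code 0100 → (4.197,3.000)–(5.000,2.483)
cell (4,3): code 1110 → (4.000,3.227)–(4.197,3.000)
cell (4,5): code 1001 → (5.000,5.694)–(4.000,5.069)
cell (5,2): code 0110 → (5.000,2.483)–(6.000,2.446)
cell (5,5): code 1001 → (6.000,5.524)–(5.000,5.694)
cell (6,2): code 0110 → (6.000,2.446)–(7.000,2.157)
cell (6,5): code 1001 → (7.000,5.140)–(6.000,5.524)
cell (7,2): code 0110 → (7.000,2.157)–(8.000,2.050)
cell (7,5): code 1001 → (8.000,5.042)–(7.000,5.140)
cell (8,2): code 0110 → (8.000,2.050)–(9.000,2.744)
cell (8,4): code 1011 → (9.000,4.312)–(8.068,5.000)
cell (8,5): code 0001 → (8.068,5.000)–(8.000,5.042)
cell (9,2): code 0010 → (9.000,2.744)–(9.197,3.000)
cell (9,3): code 0011 → (9.197,3.000)–(9.231,4.000)
cell (9,4): code 0001 → (9.231,4.000)–(9.000,4.312)
total: 18 segments, chained into 1 closed loop(s), length Σ = 14.806606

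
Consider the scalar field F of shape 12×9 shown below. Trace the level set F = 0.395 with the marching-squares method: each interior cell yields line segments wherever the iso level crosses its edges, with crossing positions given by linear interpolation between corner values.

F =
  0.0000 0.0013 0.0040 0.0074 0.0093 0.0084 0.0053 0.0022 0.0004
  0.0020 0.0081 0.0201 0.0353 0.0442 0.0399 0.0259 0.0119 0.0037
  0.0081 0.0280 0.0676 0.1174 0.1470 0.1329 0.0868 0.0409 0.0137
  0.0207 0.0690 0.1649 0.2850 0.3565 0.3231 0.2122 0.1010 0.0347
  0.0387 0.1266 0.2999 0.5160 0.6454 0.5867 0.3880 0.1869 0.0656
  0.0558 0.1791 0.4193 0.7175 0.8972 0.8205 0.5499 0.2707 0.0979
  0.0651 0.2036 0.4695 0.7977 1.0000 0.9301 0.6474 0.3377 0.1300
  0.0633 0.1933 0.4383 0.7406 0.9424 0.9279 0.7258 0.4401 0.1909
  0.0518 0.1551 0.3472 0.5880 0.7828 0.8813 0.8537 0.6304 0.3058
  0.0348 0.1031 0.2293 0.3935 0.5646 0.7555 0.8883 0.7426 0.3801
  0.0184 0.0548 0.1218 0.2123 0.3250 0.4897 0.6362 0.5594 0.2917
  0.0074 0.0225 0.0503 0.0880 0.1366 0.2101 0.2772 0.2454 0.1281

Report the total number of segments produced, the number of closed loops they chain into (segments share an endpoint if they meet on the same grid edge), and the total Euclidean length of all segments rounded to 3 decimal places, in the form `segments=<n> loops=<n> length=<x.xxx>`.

segments=26 loops=1 length=21.312

cell (3,2): code 0100 → (3.476,3.000)–(4.000,2.440)
cell (3,3): code 1100 → (3.133,4.000)–(3.476,3.000)
cell (3,4): code 1100 → (3.273,5.000)–(3.133,4.000)
cell (3,5): code 1000 → (4.000,5.965)–(3.273,5.000)
cell (4,1): code 0100 → (4.796,2.000)–(5.000,1.899)
cell (4,2): code 1110 → (4.000,2.440)–(4.796,2.000)
cell (4,5): code 1101 → (4.043,6.000)–(4.000,5.965)
cell (4,6): code 1000 → (5.000,6.555)–(4.043,6.000)
cell (5,1): code 0110 → (5.000,1.899)–(6.000,1.720)
cell (5,6): code 1001 → (6.000,6.815)–(5.000,6.555)
cell (6,1): code 0110 → (6.000,1.720)–(7.000,1.823)
cell (6,6): code 1101 → (6.560,7.000)–(6.000,6.815)
cell (6,7): code 1000 → (7.000,7.181)–(6.560,7.000)
cell (7,1): code 0010 → (7.000,1.823)–(7.475,2.000)
cell (7,2): code 0111 → (7.475,2.000)–(8.000,2.199)
cell (7,7): code 1001 → (8.000,7.725)–(7.000,7.181)
cell (8,2): code 0010 → (8.000,2.199)–(8.992,3.000)
cell (8,3): code 0111 → (8.992,3.000)–(9.000,3.009)
cell (8,7): code 1001 → (9.000,7.959)–(8.000,7.725)
cell (9,3): code 0010 → (9.000,3.009)–(9.708,4.000)
cell (9,4): code 0111 → (9.708,4.000)–(10.000,4.425)
cell (9,7): code 1001 → (10.000,7.614)–(9.000,7.959)
cell (10,4): code 0010 → (10.000,4.425)–(10.339,5.000)
cell (10,5): code 0011 → (10.339,5.000)–(10.672,6.000)
cell (10,6): code 0011 → (10.672,6.000)–(10.524,7.000)
cell (10,7): code 0001 → (10.524,7.000)–(10.000,7.614)
total: 26 segments, chained into 1 closed loop(s), length Σ = 21.312418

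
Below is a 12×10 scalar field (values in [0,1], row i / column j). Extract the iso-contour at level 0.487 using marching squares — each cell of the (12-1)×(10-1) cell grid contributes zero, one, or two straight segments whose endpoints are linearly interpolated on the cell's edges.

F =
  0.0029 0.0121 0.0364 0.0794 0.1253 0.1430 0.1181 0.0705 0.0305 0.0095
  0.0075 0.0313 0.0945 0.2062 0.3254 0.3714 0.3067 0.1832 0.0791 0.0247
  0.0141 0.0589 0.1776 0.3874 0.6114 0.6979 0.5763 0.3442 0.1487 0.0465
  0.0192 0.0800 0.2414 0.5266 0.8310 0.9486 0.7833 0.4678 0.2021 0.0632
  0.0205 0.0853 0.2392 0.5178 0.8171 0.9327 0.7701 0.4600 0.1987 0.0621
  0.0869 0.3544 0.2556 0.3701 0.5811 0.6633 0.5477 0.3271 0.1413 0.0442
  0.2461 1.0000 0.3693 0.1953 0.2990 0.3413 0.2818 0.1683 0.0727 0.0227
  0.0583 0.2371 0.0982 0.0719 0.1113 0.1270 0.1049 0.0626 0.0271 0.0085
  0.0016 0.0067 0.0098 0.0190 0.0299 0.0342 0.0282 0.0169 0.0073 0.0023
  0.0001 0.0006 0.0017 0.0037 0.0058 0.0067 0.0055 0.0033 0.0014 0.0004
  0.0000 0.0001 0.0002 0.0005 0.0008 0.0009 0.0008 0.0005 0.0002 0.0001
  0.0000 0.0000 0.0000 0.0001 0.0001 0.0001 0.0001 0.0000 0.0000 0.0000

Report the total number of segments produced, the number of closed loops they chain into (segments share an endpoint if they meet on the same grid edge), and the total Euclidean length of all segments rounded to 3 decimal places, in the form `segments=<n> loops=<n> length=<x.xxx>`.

segments=20 loops=2 length=17.157

cell (1,3): code 0100 → (1.565,4.000)–(2.000,3.445)
cell (1,4): code 1100 → (1.354,5.000)–(1.565,4.000)
cell (1,5): code 1100 → (1.669,6.000)–(1.354,5.000)
cell (1,6): code 1000 → (2.000,6.385)–(1.669,6.000)
cell (2,2): code 0100 → (2.716,3.000)–(3.000,2.861)
cell (2,3): code 1110 → (2.000,3.445)–(2.716,3.000)
cell (2,6): code 1001 → (3.000,6.939)–(2.000,6.385)
cell (3,2): code 0110 → (3.000,2.861)–(4.000,2.889)
cell (3,6): code 1001 → (4.000,6.913)–(3.000,6.939)
cell (4,2): code 0010 → (4.000,2.889)–(4.209,3.000)
cell (4,3): code 0111 → (4.209,3.000)–(5.000,3.554)
cell (4,6): code 1001 → (5.000,6.275)–(4.000,6.913)
cell (5,0): code 0100 → (5.205,1.000)–(6.000,0.320)
cell (5,1): code 1000 → (6.000,1.813)–(5.205,1.000)
cell (5,3): code 0010 → (5.000,3.554)–(5.334,4.000)
cell (5,4): code 0011 → (5.334,4.000)–(5.548,5.000)
cell (5,5): code 0011 → (5.548,5.000)–(5.228,6.000)
cell (5,6): code 0001 → (5.228,6.000)–(5.000,6.275)
cell (6,0): code 0010 → (6.000,0.320)–(6.672,1.000)
cell (6,1): code 0001 → (6.672,1.000)–(6.000,1.813)
total: 20 segments, chained into 2 closed loop(s), length Σ = 17.156843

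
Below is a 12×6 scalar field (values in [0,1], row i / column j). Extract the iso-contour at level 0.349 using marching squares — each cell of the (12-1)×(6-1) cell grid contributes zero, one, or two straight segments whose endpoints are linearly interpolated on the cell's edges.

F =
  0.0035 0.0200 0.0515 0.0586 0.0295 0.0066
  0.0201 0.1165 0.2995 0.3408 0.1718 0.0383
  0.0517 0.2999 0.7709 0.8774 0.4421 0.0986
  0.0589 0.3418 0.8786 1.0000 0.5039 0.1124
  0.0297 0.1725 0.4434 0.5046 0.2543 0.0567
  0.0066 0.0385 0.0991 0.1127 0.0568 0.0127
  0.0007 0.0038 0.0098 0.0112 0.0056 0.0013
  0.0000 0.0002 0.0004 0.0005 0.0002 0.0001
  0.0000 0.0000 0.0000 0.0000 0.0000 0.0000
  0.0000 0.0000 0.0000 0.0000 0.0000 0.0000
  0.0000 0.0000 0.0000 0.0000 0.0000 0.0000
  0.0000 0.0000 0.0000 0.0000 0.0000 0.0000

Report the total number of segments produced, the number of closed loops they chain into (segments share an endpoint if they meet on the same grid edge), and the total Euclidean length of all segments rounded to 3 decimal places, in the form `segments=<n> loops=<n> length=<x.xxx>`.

segments=12 loops=1 length=10.554

cell (1,1): code 0100 → (1.105,2.000)–(2.000,1.104)
cell (1,2): code 1100 → (1.015,3.000)–(1.105,2.000)
cell (1,3): code 1100 → (1.656,4.000)–(1.015,3.000)
cell (1,4): code 1000 → (2.000,4.271)–(1.656,4.000)
cell (2,1): code 0110 → (2.000,1.104)–(3.000,1.013)
cell (2,4): code 1001 → (3.000,4.396)–(2.000,4.271)
cell (3,1): code 0110 → (3.000,1.013)–(4.000,1.652)
cell (3,3): code 1011 → (4.000,3.622)–(3.621,4.000)
cell (3,4): code 0001 → (3.621,4.000)–(3.000,4.396)
cell (4,1): code 0010 → (4.000,1.652)–(4.274,2.000)
cell (4,2): code 0011 → (4.274,2.000)–(4.397,3.000)
cell (4,3): code 0001 → (4.397,3.000)–(4.000,3.622)
total: 12 segments, chained into 1 closed loop(s), length Σ = 10.554426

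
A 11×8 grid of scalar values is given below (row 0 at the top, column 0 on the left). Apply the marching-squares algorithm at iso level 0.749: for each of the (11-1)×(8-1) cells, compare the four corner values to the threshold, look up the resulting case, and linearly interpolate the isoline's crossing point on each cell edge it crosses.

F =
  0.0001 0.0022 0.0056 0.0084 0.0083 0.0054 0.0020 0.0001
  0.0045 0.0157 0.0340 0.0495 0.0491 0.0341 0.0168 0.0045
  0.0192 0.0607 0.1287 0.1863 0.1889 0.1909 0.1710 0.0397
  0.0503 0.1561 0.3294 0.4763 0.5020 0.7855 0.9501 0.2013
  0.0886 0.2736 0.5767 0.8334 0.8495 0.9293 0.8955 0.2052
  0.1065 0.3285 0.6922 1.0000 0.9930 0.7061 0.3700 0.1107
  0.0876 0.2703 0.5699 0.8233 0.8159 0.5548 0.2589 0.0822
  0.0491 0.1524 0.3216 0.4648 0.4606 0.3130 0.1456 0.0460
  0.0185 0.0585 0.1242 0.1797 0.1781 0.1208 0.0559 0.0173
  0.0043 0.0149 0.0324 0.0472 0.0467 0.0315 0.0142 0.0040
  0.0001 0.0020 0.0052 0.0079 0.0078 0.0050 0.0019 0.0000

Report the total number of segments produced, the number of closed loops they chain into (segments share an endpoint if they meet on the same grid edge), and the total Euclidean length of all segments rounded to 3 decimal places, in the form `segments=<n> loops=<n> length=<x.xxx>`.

segments=16 loops=1 length=11.873

cell (2,4): code 0100 → (2.939,5.000)–(3.000,4.871)
cell (2,5): code 1100 → (2.742,6.000)–(2.939,5.000)
cell (2,6): code 1000 → (3.000,6.269)–(2.742,6.000)
cell (3,2): code 0100 → (3.764,3.000)–(4.000,2.671)
cell (3,3): code 1100 → (3.711,4.000)–(3.764,3.000)
cell (3,4): code 1110 → (3.000,4.871)–(3.711,4.000)
cell (3,6): code 1001 → (4.000,6.212)–(3.000,6.269)
cell (4,2): code 0110 → (4.000,2.671)–(5.000,2.185)
cell (4,4): code 1011 → (5.000,4.850)–(4.808,5.000)
cell (4,5): code 0011 → (4.808,5.000)–(4.279,6.000)
cell (4,6): code 0001 → (4.279,6.000)–(4.000,6.212)
cell (5,2): code 0110 → (5.000,2.185)–(6.000,2.707)
cell (5,4): code 1001 → (6.000,4.256)–(5.000,4.850)
cell (6,2): code 0010 → (6.000,2.707)–(6.207,3.000)
cell (6,3): code 0011 → (6.207,3.000)–(6.188,4.000)
cell (6,4): code 0001 → (6.188,4.000)–(6.000,4.256)
total: 16 segments, chained into 1 closed loop(s), length Σ = 11.872563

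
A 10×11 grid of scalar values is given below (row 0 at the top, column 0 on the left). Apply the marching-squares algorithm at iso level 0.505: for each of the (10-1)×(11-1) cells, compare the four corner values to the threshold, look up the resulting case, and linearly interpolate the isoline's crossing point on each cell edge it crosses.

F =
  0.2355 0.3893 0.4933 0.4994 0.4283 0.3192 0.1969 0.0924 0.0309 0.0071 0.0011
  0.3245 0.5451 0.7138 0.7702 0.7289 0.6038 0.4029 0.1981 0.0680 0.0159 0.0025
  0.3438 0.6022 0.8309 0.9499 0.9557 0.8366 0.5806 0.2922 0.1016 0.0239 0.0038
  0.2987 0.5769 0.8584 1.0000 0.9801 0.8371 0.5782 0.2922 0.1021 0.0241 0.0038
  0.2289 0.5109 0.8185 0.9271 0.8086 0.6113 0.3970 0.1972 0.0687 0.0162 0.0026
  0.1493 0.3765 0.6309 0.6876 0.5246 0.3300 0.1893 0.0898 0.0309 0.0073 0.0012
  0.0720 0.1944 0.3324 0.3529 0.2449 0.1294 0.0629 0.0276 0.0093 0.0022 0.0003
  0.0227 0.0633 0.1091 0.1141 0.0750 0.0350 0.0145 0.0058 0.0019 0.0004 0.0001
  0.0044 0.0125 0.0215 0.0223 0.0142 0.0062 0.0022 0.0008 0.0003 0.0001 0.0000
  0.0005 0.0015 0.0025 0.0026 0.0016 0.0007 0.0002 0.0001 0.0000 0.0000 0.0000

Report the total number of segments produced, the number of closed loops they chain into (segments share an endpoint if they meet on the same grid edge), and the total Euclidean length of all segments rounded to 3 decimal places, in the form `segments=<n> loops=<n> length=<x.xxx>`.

segments=22 loops=1 length=17.549

cell (0,0): code 0100 → (0.743,1.000)–(1.000,0.818)
cell (0,1): code 1100 → (0.053,2.000)–(0.743,1.000)
cell (0,2): code 1100 → (0.021,3.000)–(0.053,2.000)
cell (0,3): code 1100 → (0.255,4.000)–(0.021,3.000)
cell (0,4): code 1100 → (0.653,5.000)–(0.255,4.000)
cell (0,5): code 1000 → (1.000,5.492)–(0.653,5.000)
cell (1,0): code 0110 → (1.000,0.818)–(2.000,0.624)
cell (1,5): code 1101 → (1.575,6.000)–(1.000,5.492)
cell (1,6): code 1000 → (2.000,6.262)–(1.575,6.000)
cell (2,0): code 0110 → (2.000,0.624)–(3.000,0.742)
cell (2,6): code 1001 → (3.000,6.256)–(2.000,6.262)
cell (3,0): code 0110 → (3.000,0.742)–(4.000,0.979)
cell (3,5): code 1011 → (4.000,5.496)–(3.404,6.000)
cell (3,6): code 0001 → (3.404,6.000)–(3.000,6.256)
cell (4,0): code 0010 → (4.000,0.979)–(4.044,1.000)
cell (4,1): code 0111 → (4.044,1.000)–(5.000,1.505)
cell (4,4): code 1011 → (5.000,4.101)–(4.378,5.000)
cell (4,5): code 0001 → (4.378,5.000)–(4.000,5.496)
cell (5,1): code 0010 → (5.000,1.505)–(5.422,2.000)
cell (5,2): code 0011 → (5.422,2.000)–(5.546,3.000)
cell (5,3): code 0011 → (5.546,3.000)–(5.070,4.000)
cell (5,4): code 0001 → (5.070,4.000)–(5.000,4.101)
total: 22 segments, chained into 1 closed loop(s), length Σ = 17.549487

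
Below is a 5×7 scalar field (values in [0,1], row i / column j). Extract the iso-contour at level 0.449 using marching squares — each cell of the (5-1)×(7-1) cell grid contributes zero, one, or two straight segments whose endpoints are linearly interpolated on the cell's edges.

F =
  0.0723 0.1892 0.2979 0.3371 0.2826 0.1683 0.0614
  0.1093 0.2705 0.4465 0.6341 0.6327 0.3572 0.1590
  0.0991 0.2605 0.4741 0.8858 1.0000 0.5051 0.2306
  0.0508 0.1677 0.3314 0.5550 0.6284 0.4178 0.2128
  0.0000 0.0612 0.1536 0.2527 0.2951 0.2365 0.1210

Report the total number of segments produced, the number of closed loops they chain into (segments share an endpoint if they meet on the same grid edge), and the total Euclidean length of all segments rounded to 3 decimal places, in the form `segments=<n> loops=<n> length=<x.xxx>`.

segments=14 loops=1 length=10.029

cell (0,2): code 0100 → (0.377,3.000)–(1.000,2.013)
cell (0,3): code 1100 → (0.475,4.000)–(0.377,3.000)
cell (0,4): code 1000 → (1.000,4.667)–(0.475,4.000)
cell (1,1): code 0100 → (1.091,2.000)–(2.000,1.882)
cell (1,2): code 1110 → (1.000,2.013)–(1.091,2.000)
cell (1,4): code 1101 → (1.621,5.000)–(1.000,4.667)
cell (1,5): code 1000 → (2.000,5.204)–(1.621,5.000)
cell (2,1): code 0010 → (2.000,1.882)–(2.176,2.000)
cell (2,2): code 0111 → (2.176,2.000)–(3.000,2.526)
cell (2,4): code 1011 → (3.000,4.852)–(2.643,5.000)
cell (2,5): code 0001 → (2.643,5.000)–(2.000,5.204)
cell (3,2): code 0010 → (3.000,2.526)–(3.351,3.000)
cell (3,3): code 0011 → (3.351,3.000)–(3.538,4.000)
cell (3,4): code 0001 → (3.538,4.000)–(3.000,4.852)
total: 14 segments, chained into 1 closed loop(s), length Σ = 10.029346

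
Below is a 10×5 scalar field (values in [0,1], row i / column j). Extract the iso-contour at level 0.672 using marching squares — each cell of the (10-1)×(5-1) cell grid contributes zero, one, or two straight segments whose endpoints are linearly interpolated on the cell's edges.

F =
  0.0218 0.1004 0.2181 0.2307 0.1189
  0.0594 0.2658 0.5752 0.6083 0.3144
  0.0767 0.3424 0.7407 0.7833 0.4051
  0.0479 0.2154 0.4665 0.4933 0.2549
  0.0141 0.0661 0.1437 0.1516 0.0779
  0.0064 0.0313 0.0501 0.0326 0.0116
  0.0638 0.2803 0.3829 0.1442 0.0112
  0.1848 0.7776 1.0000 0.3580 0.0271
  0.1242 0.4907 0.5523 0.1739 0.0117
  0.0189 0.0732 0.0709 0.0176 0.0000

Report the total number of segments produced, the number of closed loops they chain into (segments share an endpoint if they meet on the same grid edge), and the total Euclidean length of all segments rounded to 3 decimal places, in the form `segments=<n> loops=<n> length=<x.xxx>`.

segments=12 loops=2 length=8.402

cell (1,1): code 0100 → (1.585,2.000)–(2.000,1.828)
cell (1,2): code 1100 → (1.364,3.000)–(1.585,2.000)
cell (1,3): code 1000 → (2.000,3.294)–(1.364,3.000)
cell (2,1): code 0010 → (2.000,1.828)–(2.251,2.000)
cell (2,2): code 0011 → (2.251,2.000)–(2.384,3.000)
cell (2,3): code 0001 → (2.384,3.000)–(2.000,3.294)
cell (6,0): code 0100 → (6.788,1.000)–(7.000,0.822)
cell (6,1): code 1100 → (6.468,2.000)–(6.788,1.000)
cell (6,2): code 1000 → (7.000,2.511)–(6.468,2.000)
cell (7,0): code 0010 → (7.000,0.822)–(7.368,1.000)
cell (7,1): code 0011 → (7.368,1.000)–(7.733,2.000)
cell (7,2): code 0001 → (7.733,2.000)–(7.000,2.511)
total: 12 segments, chained into 2 closed loop(s), length Σ = 8.401654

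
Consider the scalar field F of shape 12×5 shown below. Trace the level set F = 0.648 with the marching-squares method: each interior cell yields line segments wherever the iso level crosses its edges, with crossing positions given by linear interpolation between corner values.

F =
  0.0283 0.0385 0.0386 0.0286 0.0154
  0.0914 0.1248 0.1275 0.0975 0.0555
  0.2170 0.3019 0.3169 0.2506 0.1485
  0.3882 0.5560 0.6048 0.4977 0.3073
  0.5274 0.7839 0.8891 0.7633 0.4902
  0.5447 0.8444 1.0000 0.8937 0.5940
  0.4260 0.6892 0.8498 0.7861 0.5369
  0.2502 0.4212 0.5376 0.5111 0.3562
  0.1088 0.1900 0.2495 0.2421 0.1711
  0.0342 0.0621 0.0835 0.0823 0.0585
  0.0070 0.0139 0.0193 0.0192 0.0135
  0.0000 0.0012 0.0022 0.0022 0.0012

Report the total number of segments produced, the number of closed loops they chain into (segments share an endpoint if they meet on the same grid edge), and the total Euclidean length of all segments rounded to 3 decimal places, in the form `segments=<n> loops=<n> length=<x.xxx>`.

cell (3,0): code 0100 → (3.404,1.000)–(4.000,0.470)
cell (3,1): code 1100 → (3.152,2.000)–(3.404,1.000)
cell (3,2): code 1100 → (3.566,3.000)–(3.152,2.000)
cell (3,3): code 1000 → (4.000,3.422)–(3.566,3.000)
cell (4,0): code 0110 → (4.000,0.470)–(5.000,0.345)
cell (4,3): code 1001 → (5.000,3.820)–(4.000,3.422)
cell (5,0): code 0110 → (5.000,0.345)–(6.000,0.843)
cell (5,3): code 1001 → (6.000,3.554)–(5.000,3.820)
cell (6,0): code 0010 → (6.000,0.843)–(6.154,1.000)
cell (6,1): code 0011 → (6.154,1.000)–(6.646,2.000)
cell (6,2): code 0011 → (6.646,2.000)–(6.502,3.000)
cell (6,3): code 0001 → (6.502,3.000)–(6.000,3.554)
total: 12 segments, chained into 1 closed loop(s), length Σ = 10.845270

segments=12 loops=1 length=10.845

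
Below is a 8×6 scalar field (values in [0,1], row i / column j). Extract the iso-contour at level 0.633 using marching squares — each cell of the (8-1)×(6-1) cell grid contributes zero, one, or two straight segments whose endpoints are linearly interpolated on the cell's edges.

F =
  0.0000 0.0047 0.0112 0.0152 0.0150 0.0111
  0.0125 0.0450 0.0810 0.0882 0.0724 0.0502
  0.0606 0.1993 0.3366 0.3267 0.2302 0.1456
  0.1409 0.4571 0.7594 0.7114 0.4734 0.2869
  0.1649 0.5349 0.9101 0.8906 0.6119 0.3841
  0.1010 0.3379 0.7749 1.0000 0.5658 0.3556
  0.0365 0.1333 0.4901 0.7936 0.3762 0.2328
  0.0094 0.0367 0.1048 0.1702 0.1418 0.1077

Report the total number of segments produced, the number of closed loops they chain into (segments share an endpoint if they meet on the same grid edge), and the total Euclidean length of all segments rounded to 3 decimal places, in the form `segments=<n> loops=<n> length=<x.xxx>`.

cell (2,1): code 0100 → (2.701,2.000)–(3.000,1.582)
cell (2,2): code 1100 → (2.796,3.000)–(2.701,2.000)
cell (2,3): code 1000 → (3.000,3.329)–(2.796,3.000)
cell (3,1): code 0110 → (3.000,1.582)–(4.000,1.261)
cell (3,3): code 1001 → (4.000,3.924)–(3.000,3.329)
cell (4,1): code 0110 → (4.000,1.261)–(5.000,1.675)
cell (4,3): code 1001 → (5.000,3.845)–(4.000,3.924)
cell (5,1): code 0010 → (5.000,1.675)–(5.498,2.000)
cell (5,2): code 0111 → (5.498,2.000)–(6.000,2.471)
cell (5,3): code 1001 → (6.000,3.385)–(5.000,3.845)
cell (6,2): code 0010 → (6.000,2.471)–(6.258,3.000)
cell (6,3): code 0001 → (6.258,3.000)–(6.000,3.385)
total: 12 segments, chained into 1 closed loop(s), length Σ = 9.640190

segments=12 loops=1 length=9.640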